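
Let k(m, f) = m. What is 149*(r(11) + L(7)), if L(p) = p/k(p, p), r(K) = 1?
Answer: 298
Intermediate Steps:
L(p) = 1 (L(p) = p/p = 1)
149*(r(11) + L(7)) = 149*(1 + 1) = 149*2 = 298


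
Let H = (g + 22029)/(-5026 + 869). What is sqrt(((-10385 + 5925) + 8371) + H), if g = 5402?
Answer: 2*sqrt(16867646893)/4157 ≈ 62.485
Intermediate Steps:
H = -27431/4157 (H = (5402 + 22029)/(-5026 + 869) = 27431/(-4157) = 27431*(-1/4157) = -27431/4157 ≈ -6.5987)
sqrt(((-10385 + 5925) + 8371) + H) = sqrt(((-10385 + 5925) + 8371) - 27431/4157) = sqrt((-4460 + 8371) - 27431/4157) = sqrt(3911 - 27431/4157) = sqrt(16230596/4157) = 2*sqrt(16867646893)/4157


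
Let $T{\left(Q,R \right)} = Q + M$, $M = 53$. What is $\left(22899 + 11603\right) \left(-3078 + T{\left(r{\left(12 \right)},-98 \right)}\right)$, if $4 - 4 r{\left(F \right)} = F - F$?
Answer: $-104334048$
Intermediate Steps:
$r{\left(F \right)} = 1$ ($r{\left(F \right)} = 1 - \frac{F - F}{4} = 1 - 0 = 1 + 0 = 1$)
$T{\left(Q,R \right)} = 53 + Q$ ($T{\left(Q,R \right)} = Q + 53 = 53 + Q$)
$\left(22899 + 11603\right) \left(-3078 + T{\left(r{\left(12 \right)},-98 \right)}\right) = \left(22899 + 11603\right) \left(-3078 + \left(53 + 1\right)\right) = 34502 \left(-3078 + 54\right) = 34502 \left(-3024\right) = -104334048$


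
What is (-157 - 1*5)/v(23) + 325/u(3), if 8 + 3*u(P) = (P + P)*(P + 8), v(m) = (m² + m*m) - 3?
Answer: 1019229/61190 ≈ 16.657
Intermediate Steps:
v(m) = -3 + 2*m² (v(m) = (m² + m²) - 3 = 2*m² - 3 = -3 + 2*m²)
u(P) = -8/3 + 2*P*(8 + P)/3 (u(P) = -8/3 + ((P + P)*(P + 8))/3 = -8/3 + ((2*P)*(8 + P))/3 = -8/3 + (2*P*(8 + P))/3 = -8/3 + 2*P*(8 + P)/3)
(-157 - 1*5)/v(23) + 325/u(3) = (-157 - 1*5)/(-3 + 2*23²) + 325/(-8/3 + (⅔)*3² + (16/3)*3) = (-157 - 5)/(-3 + 2*529) + 325/(-8/3 + (⅔)*9 + 16) = -162/(-3 + 1058) + 325/(-8/3 + 6 + 16) = -162/1055 + 325/(58/3) = -162*1/1055 + 325*(3/58) = -162/1055 + 975/58 = 1019229/61190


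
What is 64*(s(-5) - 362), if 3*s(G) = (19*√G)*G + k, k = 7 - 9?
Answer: -69632/3 - 6080*I*√5/3 ≈ -23211.0 - 4531.8*I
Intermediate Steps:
k = -2
s(G) = -⅔ + 19*G^(3/2)/3 (s(G) = ((19*√G)*G - 2)/3 = (19*G^(3/2) - 2)/3 = (-2 + 19*G^(3/2))/3 = -⅔ + 19*G^(3/2)/3)
64*(s(-5) - 362) = 64*((-⅔ + 19*(-5)^(3/2)/3) - 362) = 64*((-⅔ + 19*(-5*I*√5)/3) - 362) = 64*((-⅔ - 95*I*√5/3) - 362) = 64*(-1088/3 - 95*I*√5/3) = -69632/3 - 6080*I*√5/3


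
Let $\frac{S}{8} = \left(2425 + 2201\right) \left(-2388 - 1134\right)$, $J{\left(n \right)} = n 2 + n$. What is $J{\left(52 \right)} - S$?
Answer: $130342332$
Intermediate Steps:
$J{\left(n \right)} = 3 n$ ($J{\left(n \right)} = 2 n + n = 3 n$)
$S = -130342176$ ($S = 8 \left(2425 + 2201\right) \left(-2388 - 1134\right) = 8 \cdot 4626 \left(-3522\right) = 8 \left(-16292772\right) = -130342176$)
$J{\left(52 \right)} - S = 3 \cdot 52 - -130342176 = 156 + 130342176 = 130342332$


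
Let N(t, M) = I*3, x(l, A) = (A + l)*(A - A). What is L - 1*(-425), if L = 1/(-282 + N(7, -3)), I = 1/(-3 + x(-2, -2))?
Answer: 120274/283 ≈ 425.00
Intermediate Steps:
x(l, A) = 0 (x(l, A) = (A + l)*0 = 0)
I = -⅓ (I = 1/(-3 + 0) = 1/(-3) = -⅓ ≈ -0.33333)
N(t, M) = -1 (N(t, M) = -⅓*3 = -1)
L = -1/283 (L = 1/(-282 - 1) = 1/(-283) = -1/283 ≈ -0.0035336)
L - 1*(-425) = -1/283 - 1*(-425) = -1/283 + 425 = 120274/283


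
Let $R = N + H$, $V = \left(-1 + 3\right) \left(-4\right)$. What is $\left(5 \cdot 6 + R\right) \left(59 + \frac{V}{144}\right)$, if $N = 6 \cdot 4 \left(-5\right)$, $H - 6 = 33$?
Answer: $- \frac{18037}{6} \approx -3006.2$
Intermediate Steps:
$H = 39$ ($H = 6 + 33 = 39$)
$V = -8$ ($V = 2 \left(-4\right) = -8$)
$N = -120$ ($N = 24 \left(-5\right) = -120$)
$R = -81$ ($R = -120 + 39 = -81$)
$\left(5 \cdot 6 + R\right) \left(59 + \frac{V}{144}\right) = \left(5 \cdot 6 - 81\right) \left(59 - \frac{8}{144}\right) = \left(30 - 81\right) \left(59 - \frac{1}{18}\right) = - 51 \left(59 - \frac{1}{18}\right) = \left(-51\right) \frac{1061}{18} = - \frac{18037}{6}$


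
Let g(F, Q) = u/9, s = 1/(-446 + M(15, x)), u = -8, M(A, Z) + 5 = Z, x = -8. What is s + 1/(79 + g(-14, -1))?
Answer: 3428/322677 ≈ 0.010624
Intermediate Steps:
M(A, Z) = -5 + Z
s = -1/459 (s = 1/(-446 + (-5 - 8)) = 1/(-446 - 13) = 1/(-459) = -1/459 ≈ -0.0021787)
g(F, Q) = -8/9
s + 1/(79 + g(-14, -1)) = -1/459 + 1/(79 - 8/9) = -1/459 + 1/(703/9) = -1/459 + 9/703 = 3428/322677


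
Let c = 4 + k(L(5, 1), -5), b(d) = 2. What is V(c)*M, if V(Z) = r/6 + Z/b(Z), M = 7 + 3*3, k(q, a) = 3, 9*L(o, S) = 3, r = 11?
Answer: 256/3 ≈ 85.333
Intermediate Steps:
L(o, S) = ⅓ (L(o, S) = (⅑)*3 = ⅓)
c = 7 (c = 4 + 3 = 7)
M = 16 (M = 7 + 9 = 16)
V(Z) = 11/6 + Z/2
V(c)*M = (11/6 + (½)*7)*16 = (11/6 + 7/2)*16 = (16/3)*16 = 256/3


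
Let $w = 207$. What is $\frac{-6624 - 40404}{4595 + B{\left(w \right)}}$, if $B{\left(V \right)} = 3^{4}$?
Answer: $- \frac{11757}{1169} \approx -10.057$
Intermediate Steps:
$B{\left(V \right)} = 81$
$\frac{-6624 - 40404}{4595 + B{\left(w \right)}} = \frac{-6624 - 40404}{4595 + 81} = - \frac{47028}{4676} = \left(-47028\right) \frac{1}{4676} = - \frac{11757}{1169}$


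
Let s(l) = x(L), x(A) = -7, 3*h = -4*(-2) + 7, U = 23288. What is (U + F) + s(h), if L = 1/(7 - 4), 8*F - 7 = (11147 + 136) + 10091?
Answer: 207629/8 ≈ 25954.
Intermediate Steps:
h = 5 (h = (-4*(-2) + 7)/3 = (8 + 7)/3 = (⅓)*15 = 5)
F = 21381/8 (F = 7/8 + ((11147 + 136) + 10091)/8 = 7/8 + (11283 + 10091)/8 = 7/8 + (⅛)*21374 = 7/8 + 10687/4 = 21381/8 ≈ 2672.6)
L = ⅓ (L = 1/3 = ⅓ ≈ 0.33333)
s(l) = -7
(U + F) + s(h) = (23288 + 21381/8) - 7 = 207685/8 - 7 = 207629/8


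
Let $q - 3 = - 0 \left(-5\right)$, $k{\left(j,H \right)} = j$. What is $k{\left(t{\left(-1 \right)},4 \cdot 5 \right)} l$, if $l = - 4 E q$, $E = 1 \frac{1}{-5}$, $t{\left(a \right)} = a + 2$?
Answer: $\frac{12}{5} \approx 2.4$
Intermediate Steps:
$t{\left(a \right)} = 2 + a$
$E = - \frac{1}{5}$ ($E = 1 \left(- \frac{1}{5}\right) = - \frac{1}{5} \approx -0.2$)
$q = 3$ ($q = 3 - 0 \left(-5\right) = 3 - 0 = 3 + 0 = 3$)
$l = \frac{12}{5}$ ($l = \left(-4\right) \left(- \frac{1}{5}\right) 3 = \frac{4}{5} \cdot 3 = \frac{12}{5} \approx 2.4$)
$k{\left(t{\left(-1 \right)},4 \cdot 5 \right)} l = \left(2 - 1\right) \frac{12}{5} = 1 \cdot \frac{12}{5} = \frac{12}{5}$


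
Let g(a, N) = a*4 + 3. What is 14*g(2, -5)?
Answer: 154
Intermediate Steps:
g(a, N) = 3 + 4*a (g(a, N) = 4*a + 3 = 3 + 4*a)
14*g(2, -5) = 14*(3 + 4*2) = 14*(3 + 8) = 14*11 = 154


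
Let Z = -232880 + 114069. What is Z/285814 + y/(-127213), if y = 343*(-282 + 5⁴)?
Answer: -48740035029/36359256382 ≈ -1.3405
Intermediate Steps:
y = 117649 (y = 343*(-282 + 625) = 343*343 = 117649)
Z = -118811
Z/285814 + y/(-127213) = -118811/285814 + 117649/(-127213) = -118811*1/285814 + 117649*(-1/127213) = -118811/285814 - 117649/127213 = -48740035029/36359256382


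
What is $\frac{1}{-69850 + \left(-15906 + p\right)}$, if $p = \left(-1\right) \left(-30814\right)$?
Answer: $- \frac{1}{54942} \approx -1.8201 \cdot 10^{-5}$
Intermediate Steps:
$p = 30814$
$\frac{1}{-69850 + \left(-15906 + p\right)} = \frac{1}{-69850 + \left(-15906 + 30814\right)} = \frac{1}{-69850 + 14908} = \frac{1}{-54942} = - \frac{1}{54942}$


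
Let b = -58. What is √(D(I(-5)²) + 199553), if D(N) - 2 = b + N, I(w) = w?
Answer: √199522 ≈ 446.68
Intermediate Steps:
D(N) = -56 + N (D(N) = 2 + (-58 + N) = -56 + N)
√(D(I(-5)²) + 199553) = √((-56 + (-5)²) + 199553) = √((-56 + 25) + 199553) = √(-31 + 199553) = √199522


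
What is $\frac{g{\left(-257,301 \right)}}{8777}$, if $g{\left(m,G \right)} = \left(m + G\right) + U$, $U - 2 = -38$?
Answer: $\frac{8}{8777} \approx 0.00091147$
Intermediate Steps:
$U = -36$ ($U = 2 - 38 = -36$)
$g{\left(m,G \right)} = -36 + G + m$ ($g{\left(m,G \right)} = \left(m + G\right) - 36 = \left(G + m\right) - 36 = -36 + G + m$)
$\frac{g{\left(-257,301 \right)}}{8777} = \frac{-36 + 301 - 257}{8777} = 8 \cdot \frac{1}{8777} = \frac{8}{8777}$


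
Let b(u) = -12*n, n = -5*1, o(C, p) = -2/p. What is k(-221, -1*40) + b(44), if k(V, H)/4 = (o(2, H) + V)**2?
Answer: 19533561/100 ≈ 1.9534e+5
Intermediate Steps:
k(V, H) = 4*(V - 2/H)**2 (k(V, H) = 4*(-2/H + V)**2 = 4*(V - 2/H)**2)
n = -5
b(u) = 60 (b(u) = -12*(-5) = 60)
k(-221, -1*40) + b(44) = 4*(-2 - 1*40*(-221))**2/(-1*40)**2 + 60 = 4*(-2 - 40*(-221))**2/(-40)**2 + 60 = 4*(1/1600)*(-2 + 8840)**2 + 60 = 4*(1/1600)*8838**2 + 60 = 4*(1/1600)*78110244 + 60 = 19527561/100 + 60 = 19533561/100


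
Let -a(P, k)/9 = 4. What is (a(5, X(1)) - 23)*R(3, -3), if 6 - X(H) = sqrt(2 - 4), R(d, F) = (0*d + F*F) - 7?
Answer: -118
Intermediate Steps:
R(d, F) = -7 + F**2 (R(d, F) = (0 + F**2) - 7 = F**2 - 7 = -7 + F**2)
X(H) = 6 - I*sqrt(2) (X(H) = 6 - sqrt(2 - 4) = 6 - sqrt(-2) = 6 - I*sqrt(2))
a(P, k) = -36 (a(P, k) = -9*4 = -36)
(a(5, X(1)) - 23)*R(3, -3) = (-36 - 23)*(-7 + (-3)**2) = -59*(-7 + 9) = -59*2 = -118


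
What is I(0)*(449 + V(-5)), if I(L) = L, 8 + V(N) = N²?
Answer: 0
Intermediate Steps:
V(N) = -8 + N²
I(0)*(449 + V(-5)) = 0*(449 + (-8 + (-5)²)) = 0*(449 + (-8 + 25)) = 0*(449 + 17) = 0*466 = 0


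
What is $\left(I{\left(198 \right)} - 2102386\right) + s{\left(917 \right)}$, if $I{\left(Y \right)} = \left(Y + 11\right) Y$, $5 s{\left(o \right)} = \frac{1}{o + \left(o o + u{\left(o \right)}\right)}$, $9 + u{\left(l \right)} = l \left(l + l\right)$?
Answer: $- \frac{26005490846499}{12617875} \approx -2.061 \cdot 10^{6}$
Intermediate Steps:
$u{\left(l \right)} = -9 + 2 l^{2}$ ($u{\left(l \right)} = -9 + l \left(l + l\right) = -9 + l 2 l = -9 + 2 l^{2}$)
$s{\left(o \right)} = \frac{1}{5 \left(-9 + o + 3 o^{2}\right)}$ ($s{\left(o \right)} = \frac{1}{5 \left(o + \left(o o + \left(-9 + 2 o^{2}\right)\right)\right)} = \frac{1}{5 \left(o + \left(o^{2} + \left(-9 + 2 o^{2}\right)\right)\right)} = \frac{1}{5 \left(o + \left(-9 + 3 o^{2}\right)\right)} = \frac{1}{5 \left(-9 + o + 3 o^{2}\right)}$)
$I{\left(Y \right)} = Y \left(11 + Y\right)$ ($I{\left(Y \right)} = \left(11 + Y\right) Y = Y \left(11 + Y\right)$)
$\left(I{\left(198 \right)} - 2102386\right) + s{\left(917 \right)} = \left(198 \left(11 + 198\right) - 2102386\right) + \frac{1}{5 \left(-9 + 917 + 3 \cdot 917^{2}\right)} = \left(198 \cdot 209 - 2102386\right) + \frac{1}{5 \left(-9 + 917 + 3 \cdot 840889\right)} = \left(41382 - 2102386\right) + \frac{1}{5 \left(-9 + 917 + 2522667\right)} = -2061004 + \frac{1}{5 \cdot 2523575} = -2061004 + \frac{1}{5} \cdot \frac{1}{2523575} = -2061004 + \frac{1}{12617875} = - \frac{26005490846499}{12617875}$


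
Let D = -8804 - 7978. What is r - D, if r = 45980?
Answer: 62762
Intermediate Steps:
D = -16782
r - D = 45980 - 1*(-16782) = 45980 + 16782 = 62762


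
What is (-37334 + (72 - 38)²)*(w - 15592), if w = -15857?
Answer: 1137761922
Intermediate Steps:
(-37334 + (72 - 38)²)*(w - 15592) = (-37334 + (72 - 38)²)*(-15857 - 15592) = (-37334 + 34²)*(-31449) = (-37334 + 1156)*(-31449) = -36178*(-31449) = 1137761922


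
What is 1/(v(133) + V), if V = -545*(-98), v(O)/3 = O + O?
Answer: 1/54208 ≈ 1.8447e-5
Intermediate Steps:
v(O) = 6*O (v(O) = 3*(O + O) = 3*(2*O) = 6*O)
V = 53410
1/(v(133) + V) = 1/(6*133 + 53410) = 1/(798 + 53410) = 1/54208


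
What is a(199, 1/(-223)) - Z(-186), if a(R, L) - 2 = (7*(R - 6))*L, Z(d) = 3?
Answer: -1574/223 ≈ -7.0583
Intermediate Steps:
a(R, L) = 2 + L*(-42 + 7*R) (a(R, L) = 2 + (7*(R - 6))*L = 2 + (7*(-6 + R))*L = 2 + (-42 + 7*R)*L = 2 + L*(-42 + 7*R))
a(199, 1/(-223)) - Z(-186) = (2 - 42/(-223) + 7*199/(-223)) - 1*3 = (2 - 42*(-1/223) + 7*(-1/223)*199) - 3 = (2 + 42/223 - 1393/223) - 3 = -905/223 - 3 = -1574/223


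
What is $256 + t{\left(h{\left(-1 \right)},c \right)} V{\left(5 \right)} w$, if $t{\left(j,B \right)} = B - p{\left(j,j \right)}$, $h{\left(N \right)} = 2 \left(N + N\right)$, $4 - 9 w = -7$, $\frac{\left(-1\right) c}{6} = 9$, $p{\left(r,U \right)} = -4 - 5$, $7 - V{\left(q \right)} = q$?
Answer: $146$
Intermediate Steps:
$V{\left(q \right)} = 7 - q$
$p{\left(r,U \right)} = -9$ ($p{\left(r,U \right)} = -4 - 5 = -9$)
$c = -54$ ($c = \left(-6\right) 9 = -54$)
$w = \frac{11}{9}$ ($w = \frac{4}{9} - - \frac{7}{9} = \frac{4}{9} + \frac{7}{9} = \frac{11}{9} \approx 1.2222$)
$h{\left(N \right)} = 4 N$ ($h{\left(N \right)} = 2 \cdot 2 N = 4 N$)
$t{\left(j,B \right)} = 9 + B$ ($t{\left(j,B \right)} = B - -9 = B + 9 = 9 + B$)
$256 + t{\left(h{\left(-1 \right)},c \right)} V{\left(5 \right)} w = 256 + \left(9 - 54\right) \left(7 - 5\right) \frac{11}{9} = 256 - 45 \left(7 - 5\right) \frac{11}{9} = 256 - 45 \cdot 2 \cdot \frac{11}{9} = 256 - 110 = 146$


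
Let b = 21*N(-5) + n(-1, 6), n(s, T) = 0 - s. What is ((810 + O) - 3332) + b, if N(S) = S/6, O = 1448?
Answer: -2181/2 ≈ -1090.5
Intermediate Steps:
N(S) = S/6 (N(S) = S*(⅙) = S/6)
n(s, T) = -s
b = -33/2 (b = 21*((⅙)*(-5)) - 1*(-1) = 21*(-⅚) + 1 = -35/2 + 1 = -33/2 ≈ -16.500)
((810 + O) - 3332) + b = ((810 + 1448) - 3332) - 33/2 = (2258 - 3332) - 33/2 = -1074 - 33/2 = -2181/2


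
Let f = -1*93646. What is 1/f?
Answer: -1/93646 ≈ -1.0679e-5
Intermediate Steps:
f = -93646
1/f = 1/(-93646) = -1/93646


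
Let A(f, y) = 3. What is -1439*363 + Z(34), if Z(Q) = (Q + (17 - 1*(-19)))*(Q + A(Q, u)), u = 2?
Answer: -519767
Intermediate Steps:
Z(Q) = (3 + Q)*(36 + Q) (Z(Q) = (Q + (17 - 1*(-19)))*(Q + 3) = (Q + (17 + 19))*(3 + Q) = (Q + 36)*(3 + Q) = (36 + Q)*(3 + Q) = (3 + Q)*(36 + Q))
-1439*363 + Z(34) = -1439*363 + (108 + 34² + 39*34) = -522357 + (108 + 1156 + 1326) = -522357 + 2590 = -519767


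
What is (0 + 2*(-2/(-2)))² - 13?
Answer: -9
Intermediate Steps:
(0 + 2*(-2/(-2)))² - 13 = (0 + 2*(-2*(-½)))² - 13 = (0 + 2*1)² - 13 = (0 + 2)² - 13 = 2² - 13 = 4 - 13 = -9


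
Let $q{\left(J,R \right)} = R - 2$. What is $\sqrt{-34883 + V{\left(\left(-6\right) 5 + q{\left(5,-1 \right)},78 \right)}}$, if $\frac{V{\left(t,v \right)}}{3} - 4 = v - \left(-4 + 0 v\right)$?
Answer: $5 i \sqrt{1385} \approx 186.08 i$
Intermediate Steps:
$q{\left(J,R \right)} = -2 + R$ ($q{\left(J,R \right)} = R - 2 = -2 + R$)
$V{\left(t,v \right)} = 24 + 3 v$ ($V{\left(t,v \right)} = 12 + 3 \left(v - \left(-4 + 0 v\right)\right) = 12 + 3 \left(v - \left(-4 + 0\right)\right) = 12 + 3 \left(v - -4\right) = 12 + 3 \left(v + 4\right) = 12 + 3 \left(4 + v\right) = 12 + \left(12 + 3 v\right) = 24 + 3 v$)
$\sqrt{-34883 + V{\left(\left(-6\right) 5 + q{\left(5,-1 \right)},78 \right)}} = \sqrt{-34883 + \left(24 + 3 \cdot 78\right)} = \sqrt{-34883 + \left(24 + 234\right)} = \sqrt{-34883 + 258} = \sqrt{-34625} = 5 i \sqrt{1385}$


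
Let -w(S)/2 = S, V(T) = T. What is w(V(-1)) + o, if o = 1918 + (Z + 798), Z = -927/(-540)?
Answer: 163183/60 ≈ 2719.7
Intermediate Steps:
Z = 103/60 (Z = -927*(-1/540) = 103/60 ≈ 1.7167)
w(S) = -2*S
o = 163063/60 (o = 1918 + (103/60 + 798) = 1918 + 47983/60 = 163063/60 ≈ 2717.7)
w(V(-1)) + o = -2*(-1) + 163063/60 = 2 + 163063/60 = 163183/60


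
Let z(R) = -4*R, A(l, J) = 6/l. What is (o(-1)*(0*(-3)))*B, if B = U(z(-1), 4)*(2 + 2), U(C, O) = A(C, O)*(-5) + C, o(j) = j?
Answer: 0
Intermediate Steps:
U(C, O) = C - 30/C (U(C, O) = (6/C)*(-5) + C = -30/C + C = C - 30/C)
B = -14 (B = (-4*(-1) - 30/((-4*(-1))))*(2 + 2) = (4 - 30/4)*4 = (4 - 30*¼)*4 = (4 - 15/2)*4 = -7/2*4 = -14)
(o(-1)*(0*(-3)))*B = -0*(-3)*(-14) = -1*0*(-14) = 0*(-14) = 0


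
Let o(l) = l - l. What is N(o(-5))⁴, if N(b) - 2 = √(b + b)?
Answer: 16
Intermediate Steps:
o(l) = 0
N(b) = 2 + √2*√b (N(b) = 2 + √(b + b) = 2 + √(2*b) = 2 + √2*√b)
N(o(-5))⁴ = (2 + √2*√0)⁴ = (2 + √2*0)⁴ = (2 + 0)⁴ = 2⁴ = 16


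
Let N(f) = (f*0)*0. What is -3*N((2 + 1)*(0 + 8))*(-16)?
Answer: 0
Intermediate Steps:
N(f) = 0 (N(f) = 0*0 = 0)
-3*N((2 + 1)*(0 + 8))*(-16) = -3*0*(-16) = 0*(-16) = 0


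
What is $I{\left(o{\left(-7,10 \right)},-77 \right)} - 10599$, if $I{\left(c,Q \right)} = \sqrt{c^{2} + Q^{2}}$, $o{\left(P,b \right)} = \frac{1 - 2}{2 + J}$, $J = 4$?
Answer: $-10599 + \frac{\sqrt{213445}}{6} \approx -10522.0$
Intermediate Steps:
$o{\left(P,b \right)} = - \frac{1}{6}$ ($o{\left(P,b \right)} = \frac{1 - 2}{2 + 4} = - \frac{1}{6}$)
$I{\left(c,Q \right)} = \sqrt{Q^{2} + c^{2}}$
$I{\left(o{\left(-7,10 \right)},-77 \right)} - 10599 = \sqrt{\left(-77\right)^{2} + \left(- \frac{1}{6}\right)^{2}} - 10599 = \sqrt{5929 + \frac{1}{36}} - 10599 = \sqrt{\frac{213445}{36}} - 10599 = \frac{\sqrt{213445}}{6} - 10599 = -10599 + \frac{\sqrt{213445}}{6}$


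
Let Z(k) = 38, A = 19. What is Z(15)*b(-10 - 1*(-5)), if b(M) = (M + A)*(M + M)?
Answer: -5320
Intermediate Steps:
b(M) = 2*M*(19 + M) (b(M) = (M + 19)*(M + M) = (19 + M)*(2*M) = 2*M*(19 + M))
Z(15)*b(-10 - 1*(-5)) = 38*(2*(-10 - 1*(-5))*(19 + (-10 - 1*(-5)))) = 38*(2*(-10 + 5)*(19 + (-10 + 5))) = 38*(2*(-5)*(19 - 5)) = 38*(2*(-5)*14) = 38*(-140) = -5320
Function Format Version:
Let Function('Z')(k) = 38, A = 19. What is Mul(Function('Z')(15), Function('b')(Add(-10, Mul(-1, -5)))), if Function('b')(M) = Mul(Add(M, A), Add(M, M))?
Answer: -5320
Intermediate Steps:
Function('b')(M) = Mul(2, M, Add(19, M)) (Function('b')(M) = Mul(Add(M, 19), Add(M, M)) = Mul(Add(19, M), Mul(2, M)) = Mul(2, M, Add(19, M)))
Mul(Function('Z')(15), Function('b')(Add(-10, Mul(-1, -5)))) = Mul(38, Mul(2, Add(-10, Mul(-1, -5)), Add(19, Add(-10, Mul(-1, -5))))) = Mul(38, Mul(2, Add(-10, 5), Add(19, Add(-10, 5)))) = Mul(38, Mul(2, -5, Add(19, -5))) = Mul(38, Mul(2, -5, 14)) = Mul(38, -140) = -5320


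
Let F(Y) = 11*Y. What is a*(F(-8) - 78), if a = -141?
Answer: 23406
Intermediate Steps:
a*(F(-8) - 78) = -141*(11*(-8) - 78) = -141*(-88 - 78) = -141*(-166) = 23406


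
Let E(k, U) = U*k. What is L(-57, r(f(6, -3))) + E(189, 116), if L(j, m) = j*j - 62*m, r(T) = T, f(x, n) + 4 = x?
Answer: 25049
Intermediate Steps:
f(x, n) = -4 + x
L(j, m) = j**2 - 62*m
L(-57, r(f(6, -3))) + E(189, 116) = ((-57)**2 - 62*(-4 + 6)) + 116*189 = (3249 - 62*2) + 21924 = (3249 - 124) + 21924 = 3125 + 21924 = 25049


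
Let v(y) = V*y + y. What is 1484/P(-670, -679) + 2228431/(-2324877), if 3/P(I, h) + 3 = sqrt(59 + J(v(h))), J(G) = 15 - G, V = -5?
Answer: -3452345899/2324877 + 1484*I*sqrt(2642)/3 ≈ -1485.0 + 25426.0*I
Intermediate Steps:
v(y) = -4*y (v(y) = -5*y + y = -4*y)
P(I, h) = 3/(-3 + sqrt(74 + 4*h)) (P(I, h) = 3/(-3 + sqrt(59 + (15 - (-4)*h))) = 3/(-3 + sqrt(59 + (15 + 4*h))) = 3/(-3 + sqrt(74 + 4*h)))
1484/P(-670, -679) + 2228431/(-2324877) = 1484/((3/(-3 + sqrt(2)*sqrt(37 + 2*(-679))))) + 2228431/(-2324877) = 1484/((3/(-3 + sqrt(2)*sqrt(37 - 1358)))) + 2228431*(-1/2324877) = 1484/((3/(-3 + sqrt(2)*sqrt(-1321)))) - 2228431/2324877 = 1484/((3/(-3 + sqrt(2)*(I*sqrt(1321))))) - 2228431/2324877 = 1484/((3/(-3 + I*sqrt(2642)))) - 2228431/2324877 = 1484*(-1 + I*sqrt(2642)/3) - 2228431/2324877 = (-1484 + 1484*I*sqrt(2642)/3) - 2228431/2324877 = -3452345899/2324877 + 1484*I*sqrt(2642)/3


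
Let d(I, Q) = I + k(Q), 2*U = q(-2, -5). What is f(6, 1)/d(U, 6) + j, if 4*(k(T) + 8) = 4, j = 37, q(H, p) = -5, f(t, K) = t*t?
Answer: 631/19 ≈ 33.211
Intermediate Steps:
f(t, K) = t²
k(T) = -7 (k(T) = -8 + (¼)*4 = -8 + 1 = -7)
U = -5/2 (U = (½)*(-5) = -5/2 ≈ -2.5000)
d(I, Q) = -7 + I (d(I, Q) = I - 7 = -7 + I)
f(6, 1)/d(U, 6) + j = 6²/(-7 - 5/2) + 37 = 36/(-19/2) + 37 = 36*(-2/19) + 37 = -72/19 + 37 = 631/19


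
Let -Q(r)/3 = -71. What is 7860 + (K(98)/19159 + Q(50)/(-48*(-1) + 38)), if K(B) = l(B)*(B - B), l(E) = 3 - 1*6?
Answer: 676173/86 ≈ 7862.5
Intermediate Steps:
Q(r) = 213 (Q(r) = -3*(-71) = 213)
l(E) = -3 (l(E) = 3 - 6 = -3)
K(B) = 0 (K(B) = -3*(B - B) = -3*0 = 0)
7860 + (K(98)/19159 + Q(50)/(-48*(-1) + 38)) = 7860 + (0/19159 + 213/(-48*(-1) + 38)) = 7860 + (0*(1/19159) + 213/(48 + 38)) = 7860 + (0 + 213/86) = 7860 + 213/86 = 676173/86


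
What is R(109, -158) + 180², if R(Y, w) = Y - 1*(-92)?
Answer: 32601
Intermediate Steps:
R(Y, w) = 92 + Y (R(Y, w) = Y + 92 = 92 + Y)
R(109, -158) + 180² = (92 + 109) + 180² = 201 + 32400 = 32601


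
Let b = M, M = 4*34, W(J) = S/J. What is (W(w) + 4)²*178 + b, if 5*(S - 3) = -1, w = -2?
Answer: 33482/25 ≈ 1339.3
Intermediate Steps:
S = 14/5 (S = 3 + (⅕)*(-1) = 3 - ⅕ = 14/5 ≈ 2.8000)
W(J) = 14/(5*J)
M = 136
b = 136
(W(w) + 4)²*178 + b = ((14/5)/(-2) + 4)²*178 + 136 = ((14/5)*(-½) + 4)²*178 + 136 = (-7/5 + 4)²*178 + 136 = (13/5)²*178 + 136 = (169/25)*178 + 136 = 30082/25 + 136 = 33482/25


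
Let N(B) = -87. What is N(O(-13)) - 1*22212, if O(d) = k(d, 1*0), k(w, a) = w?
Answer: -22299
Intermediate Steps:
O(d) = d
N(O(-13)) - 1*22212 = -87 - 1*22212 = -87 - 22212 = -22299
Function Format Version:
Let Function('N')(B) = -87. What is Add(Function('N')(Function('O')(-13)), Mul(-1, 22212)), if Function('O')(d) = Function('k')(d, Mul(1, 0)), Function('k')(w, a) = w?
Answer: -22299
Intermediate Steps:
Function('O')(d) = d
Add(Function('N')(Function('O')(-13)), Mul(-1, 22212)) = Add(-87, Mul(-1, 22212)) = Add(-87, -22212) = -22299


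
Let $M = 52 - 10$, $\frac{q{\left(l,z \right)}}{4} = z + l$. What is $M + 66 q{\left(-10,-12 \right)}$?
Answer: $-5766$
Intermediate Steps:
$q{\left(l,z \right)} = 4 l + 4 z$ ($q{\left(l,z \right)} = 4 \left(z + l\right) = 4 \left(l + z\right) = 4 l + 4 z$)
$M = 42$ ($M = 52 - 10 = 42$)
$M + 66 q{\left(-10,-12 \right)} = 42 + 66 \left(4 \left(-10\right) + 4 \left(-12\right)\right) = 42 + 66 \left(-40 - 48\right) = 42 + 66 \left(-88\right) = 42 - 5808 = -5766$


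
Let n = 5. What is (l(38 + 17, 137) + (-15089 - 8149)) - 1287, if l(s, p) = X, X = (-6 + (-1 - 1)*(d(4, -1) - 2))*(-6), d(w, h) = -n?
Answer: -24573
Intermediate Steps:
d(w, h) = -5 (d(w, h) = -1*5 = -5)
X = -48 (X = (-6 + (-1 - 1)*(-5 - 2))*(-6) = (-6 - 2*(-7))*(-6) = (-6 + 14)*(-6) = 8*(-6) = -48)
l(s, p) = -48
(l(38 + 17, 137) + (-15089 - 8149)) - 1287 = (-48 + (-15089 - 8149)) - 1287 = (-48 - 23238) - 1287 = -23286 - 1287 = -24573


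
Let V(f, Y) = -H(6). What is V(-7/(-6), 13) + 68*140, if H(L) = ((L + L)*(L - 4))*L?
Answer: 9376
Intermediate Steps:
H(L) = 2*L**2*(-4 + L) (H(L) = ((2*L)*(-4 + L))*L = (2*L*(-4 + L))*L = 2*L**2*(-4 + L))
V(f, Y) = -144 (V(f, Y) = -2*6**2*(-4 + 6) = -2*36*2 = -1*144 = -144)
V(-7/(-6), 13) + 68*140 = -144 + 68*140 = -144 + 9520 = 9376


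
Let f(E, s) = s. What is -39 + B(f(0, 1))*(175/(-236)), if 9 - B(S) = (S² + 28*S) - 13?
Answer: -7979/236 ≈ -33.809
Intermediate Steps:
B(S) = 22 - S² - 28*S (B(S) = 9 - ((S² + 28*S) - 13) = 9 - (-13 + S² + 28*S) = 9 + (13 - S² - 28*S) = 22 - S² - 28*S)
-39 + B(f(0, 1))*(175/(-236)) = -39 + (22 - 1*1² - 28*1)*(175/(-236)) = -39 + (22 - 1*1 - 28)*(175*(-1/236)) = -39 + (22 - 1 - 28)*(-175/236) = -39 - 7*(-175/236) = -39 + 1225/236 = -7979/236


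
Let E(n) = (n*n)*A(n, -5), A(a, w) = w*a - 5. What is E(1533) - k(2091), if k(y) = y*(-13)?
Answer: -18025155447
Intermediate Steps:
k(y) = -13*y
A(a, w) = -5 + a*w (A(a, w) = a*w - 5 = -5 + a*w)
E(n) = n²*(-5 - 5*n) (E(n) = (n*n)*(-5 + n*(-5)) = n²*(-5 - 5*n))
E(1533) - k(2091) = 5*1533²*(-1 - 1*1533) - (-13)*2091 = 5*2350089*(-1 - 1533) - 1*(-27183) = 5*2350089*(-1534) + 27183 = -18025182630 + 27183 = -18025155447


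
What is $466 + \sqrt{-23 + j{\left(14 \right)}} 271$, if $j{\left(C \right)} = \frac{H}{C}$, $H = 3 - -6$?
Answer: $466 + \frac{271 i \sqrt{4382}}{14} \approx 466.0 + 1281.4 i$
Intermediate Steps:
$H = 9$ ($H = 3 + 6 = 9$)
$j{\left(C \right)} = \frac{9}{C}$
$466 + \sqrt{-23 + j{\left(14 \right)}} 271 = 466 + \sqrt{-23 + \frac{9}{14}} \cdot 271 = 466 + \sqrt{- \frac{313}{14}} \cdot 271 = 466 + \frac{i \sqrt{4382}}{14} \cdot 271 = 466 + \frac{271 i \sqrt{4382}}{14}$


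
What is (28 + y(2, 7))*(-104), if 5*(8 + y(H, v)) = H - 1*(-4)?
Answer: -11024/5 ≈ -2204.8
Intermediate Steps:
y(H, v) = -36/5 + H/5 (y(H, v) = -8 + (H - 1*(-4))/5 = -8 + (H + 4)/5 = -8 + (4 + H)/5 = -8 + (⅘ + H/5) = -36/5 + H/5)
(28 + y(2, 7))*(-104) = (28 + (-36/5 + (⅕)*2))*(-104) = (28 + (-36/5 + ⅖))*(-104) = (28 - 34/5)*(-104) = (106/5)*(-104) = -11024/5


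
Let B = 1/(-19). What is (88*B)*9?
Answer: -792/19 ≈ -41.684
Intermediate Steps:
B = -1/19 ≈ -0.052632
(88*B)*9 = (88*(-1/19))*9 = -88/19*9 = -792/19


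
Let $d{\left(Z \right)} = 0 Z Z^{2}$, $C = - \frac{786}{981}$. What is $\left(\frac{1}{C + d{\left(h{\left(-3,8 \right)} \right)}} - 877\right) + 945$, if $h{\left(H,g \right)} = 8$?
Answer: $\frac{17489}{262} \approx 66.752$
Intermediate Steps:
$C = - \frac{262}{327}$ ($C = \left(-786\right) \frac{1}{981} = - \frac{262}{327} \approx -0.80122$)
$d{\left(Z \right)} = 0$ ($d{\left(Z \right)} = 0 Z^{2} = 0$)
$\left(\frac{1}{C + d{\left(h{\left(-3,8 \right)} \right)}} - 877\right) + 945 = \left(\frac{1}{- \frac{262}{327} + 0} - 877\right) + 945 = \left(\frac{1}{- \frac{262}{327}} - 877\right) + 945 = \left(- \frac{327}{262} - 877\right) + 945 = - \frac{230101}{262} + 945 = \frac{17489}{262}$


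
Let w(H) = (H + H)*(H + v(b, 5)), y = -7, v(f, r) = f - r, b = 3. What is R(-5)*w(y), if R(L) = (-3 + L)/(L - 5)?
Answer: 504/5 ≈ 100.80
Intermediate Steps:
R(L) = (-3 + L)/(-5 + L)
w(H) = 2*H*(-2 + H) (w(H) = (H + H)*(H + (3 - 1*5)) = (2*H)*(H + (3 - 5)) = (2*H)*(H - 2) = (2*H)*(-2 + H) = 2*H*(-2 + H))
R(-5)*w(y) = ((-3 - 5)/(-5 - 5))*(2*(-7)*(-2 - 7)) = (-8/(-10))*(2*(-7)*(-9)) = -1/10*(-8)*126 = (4/5)*126 = 504/5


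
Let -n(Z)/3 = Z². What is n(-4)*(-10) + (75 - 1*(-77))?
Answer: 632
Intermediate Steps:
n(Z) = -3*Z²
n(-4)*(-10) + (75 - 1*(-77)) = -3*(-4)²*(-10) + (75 - 1*(-77)) = -3*16*(-10) + (75 + 77) = -48*(-10) + 152 = 480 + 152 = 632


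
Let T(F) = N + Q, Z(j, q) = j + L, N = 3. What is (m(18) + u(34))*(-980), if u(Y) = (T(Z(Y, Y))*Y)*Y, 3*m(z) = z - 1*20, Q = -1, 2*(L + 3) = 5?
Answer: -6795320/3 ≈ -2.2651e+6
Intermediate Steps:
L = -½ (L = -3 + (½)*5 = -3 + 5/2 = -½ ≈ -0.50000)
m(z) = -20/3 + z/3 (m(z) = (z - 1*20)/3 = (z - 20)/3 = (-20 + z)/3 = -20/3 + z/3)
Z(j, q) = -½ + j (Z(j, q) = j - ½ = -½ + j)
T(F) = 2 (T(F) = 3 - 1 = 2)
u(Y) = 2*Y² (u(Y) = (2*Y)*Y = 2*Y²)
(m(18) + u(34))*(-980) = ((-20/3 + (⅓)*18) + 2*34²)*(-980) = ((-20/3 + 6) + 2*1156)*(-980) = (-⅔ + 2312)*(-980) = (6934/3)*(-980) = -6795320/3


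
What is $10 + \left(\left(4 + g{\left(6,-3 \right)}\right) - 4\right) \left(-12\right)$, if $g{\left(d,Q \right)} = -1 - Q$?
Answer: $-14$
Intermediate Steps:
$10 + \left(\left(4 + g{\left(6,-3 \right)}\right) - 4\right) \left(-12\right) = 10 + \left(\left(4 - -2\right) - 4\right) \left(-12\right) = 10 + \left(\left(4 + \left(-1 + 3\right)\right) - 4\right) \left(-12\right) = 10 + \left(\left(4 + 2\right) - 4\right) \left(-12\right) = 10 + \left(6 - 4\right) \left(-12\right) = 10 + 2 \left(-12\right) = 10 - 24 = -14$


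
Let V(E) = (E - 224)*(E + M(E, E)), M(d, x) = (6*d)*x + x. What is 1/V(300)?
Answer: 1/41085600 ≈ 2.4339e-8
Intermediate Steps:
M(d, x) = x + 6*d*x (M(d, x) = 6*d*x + x = x + 6*d*x)
V(E) = (-224 + E)*(E + E*(1 + 6*E)) (V(E) = (E - 224)*(E + E*(1 + 6*E)) = (-224 + E)*(E + E*(1 + 6*E)))
1/V(300) = 1/(300*(-448 - 1343*300 + 300*(1 + 6*300))) = 1/(300*(-448 - 402900 + 300*(1 + 1800))) = 1/(300*(-448 - 402900 + 300*1801)) = 1/(300*(-448 - 402900 + 540300)) = 1/(300*136952) = 1/41085600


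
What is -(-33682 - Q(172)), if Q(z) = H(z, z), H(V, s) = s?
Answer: 33854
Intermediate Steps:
Q(z) = z
-(-33682 - Q(172)) = -(-33682 - 1*172) = -(-33682 - 172) = -1*(-33854) = 33854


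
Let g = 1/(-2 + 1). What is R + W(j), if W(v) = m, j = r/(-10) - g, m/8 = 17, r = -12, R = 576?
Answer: 712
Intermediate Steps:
g = -1 (g = 1/(-1) = -1)
m = 136 (m = 8*17 = 136)
j = 11/5 (j = -12/(-10) - 1*(-1) = -12*(-1/10) + 1 = 6/5 + 1 = 11/5 ≈ 2.2000)
W(v) = 136
R + W(j) = 576 + 136 = 712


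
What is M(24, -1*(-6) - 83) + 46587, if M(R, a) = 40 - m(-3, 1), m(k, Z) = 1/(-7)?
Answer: 326390/7 ≈ 46627.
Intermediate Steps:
m(k, Z) = -⅐
M(R, a) = 281/7 (M(R, a) = 40 - 1*(-⅐) = 40 + ⅐ = 281/7)
M(24, -1*(-6) - 83) + 46587 = 281/7 + 46587 = 326390/7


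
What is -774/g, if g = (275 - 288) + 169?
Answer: -129/26 ≈ -4.9615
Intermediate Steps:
g = 156 (g = -13 + 169 = 156)
-774/g = -774/156 = -774*1/156 = -129/26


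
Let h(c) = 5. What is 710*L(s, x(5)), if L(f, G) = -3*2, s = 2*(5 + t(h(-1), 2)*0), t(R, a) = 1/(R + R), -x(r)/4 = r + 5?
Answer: -4260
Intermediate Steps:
x(r) = -20 - 4*r (x(r) = -4*(r + 5) = -4*(5 + r) = -20 - 4*r)
t(R, a) = 1/(2*R)
s = 10 (s = 2*(5 + ((½)/5)*0) = 2*(5 + ((½)*(⅕))*0) = 2*(5 + (⅒)*0) = 2*(5 + 0) = 2*5 = 10)
L(f, G) = -6
710*L(s, x(5)) = 710*(-6) = -4260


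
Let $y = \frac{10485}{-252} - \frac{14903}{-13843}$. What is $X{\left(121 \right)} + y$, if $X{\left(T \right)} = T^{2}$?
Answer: $\frac{5659200353}{387604} \approx 14600.0$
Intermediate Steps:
$y = - \frac{15709811}{387604}$ ($y = 10485 \left(- \frac{1}{252}\right) - - \frac{14903}{13843} = - \frac{1165}{28} + \frac{14903}{13843} = - \frac{15709811}{387604} \approx -40.531$)
$X{\left(121 \right)} + y = 121^{2} - \frac{15709811}{387604} = 14641 - \frac{15709811}{387604} = \frac{5659200353}{387604}$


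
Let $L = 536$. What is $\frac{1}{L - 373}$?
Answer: $\frac{1}{163} \approx 0.006135$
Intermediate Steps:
$\frac{1}{L - 373} = \frac{1}{536 - 373} = \frac{1}{163}$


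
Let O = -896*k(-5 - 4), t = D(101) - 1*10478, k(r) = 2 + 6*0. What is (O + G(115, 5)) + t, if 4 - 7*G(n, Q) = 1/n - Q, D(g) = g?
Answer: -9795011/805 ≈ -12168.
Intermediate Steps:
G(n, Q) = 4/7 - 1/(7*n) + Q/7 (G(n, Q) = 4/7 - (1/n - Q)/7 = 4/7 + (-1/(7*n) + Q/7) = 4/7 - 1/(7*n) + Q/7)
k(r) = 2 (k(r) = 2 + 0 = 2)
t = -10377 (t = 101 - 1*10478 = 101 - 10478 = -10377)
O = -1792 (O = -896*2 = -1792)
(O + G(115, 5)) + t = (-1792 + (1/7)*(-1 + 115*(4 + 5))/115) - 10377 = (-1792 + (1/7)*(1/115)*(-1 + 115*9)) - 10377 = (-1792 + (1/7)*(1/115)*(-1 + 1035)) - 10377 = (-1792 + (1/7)*(1/115)*1034) - 10377 = (-1792 + 1034/805) - 10377 = -1441526/805 - 10377 = -9795011/805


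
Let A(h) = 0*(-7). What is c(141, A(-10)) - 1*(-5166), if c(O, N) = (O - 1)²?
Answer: 24766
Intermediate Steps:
A(h) = 0
c(O, N) = (-1 + O)²
c(141, A(-10)) - 1*(-5166) = (-1 + 141)² - 1*(-5166) = 140² + 5166 = 19600 + 5166 = 24766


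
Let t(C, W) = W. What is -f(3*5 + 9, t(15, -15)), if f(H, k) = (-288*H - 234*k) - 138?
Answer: 3540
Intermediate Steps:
f(H, k) = -138 - 288*H - 234*k
-f(3*5 + 9, t(15, -15)) = -(-138 - 288*(3*5 + 9) - 234*(-15)) = -(-138 - 288*(15 + 9) + 3510) = -(-138 - 288*24 + 3510) = -(-138 - 6912 + 3510) = -1*(-3540) = 3540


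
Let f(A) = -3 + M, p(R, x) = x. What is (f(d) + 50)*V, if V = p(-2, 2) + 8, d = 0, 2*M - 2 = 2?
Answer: 490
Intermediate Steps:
M = 2 (M = 1 + (1/2)*2 = 1 + 1 = 2)
f(A) = -1 (f(A) = -3 + 2 = -1)
V = 10 (V = 2 + 8 = 10)
(f(d) + 50)*V = (-1 + 50)*10 = 49*10 = 490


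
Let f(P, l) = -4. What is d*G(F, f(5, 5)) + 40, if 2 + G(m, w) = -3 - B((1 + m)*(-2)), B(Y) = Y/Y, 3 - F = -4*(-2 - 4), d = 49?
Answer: -254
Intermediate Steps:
F = -21 (F = 3 - (-4)*(-2 - 4) = 3 - (-4)*(-6) = 3 - 1*24 = 3 - 24 = -21)
B(Y) = 1
G(m, w) = -6 (G(m, w) = -2 + (-3 - 1*1) = -2 + (-3 - 1) = -2 - 4 = -6)
d*G(F, f(5, 5)) + 40 = 49*(-6) + 40 = -294 + 40 = -254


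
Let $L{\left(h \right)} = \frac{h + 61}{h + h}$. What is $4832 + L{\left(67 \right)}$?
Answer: $\frac{323808}{67} \approx 4833.0$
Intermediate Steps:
$L{\left(h \right)} = \frac{61 + h}{2 h}$
$4832 + L{\left(67 \right)} = 4832 + \frac{61 + 67}{2 \cdot 67} = 4832 + \frac{1}{2} \cdot \frac{1}{67} \cdot 128 = 4832 + \frac{64}{67} = \frac{323808}{67}$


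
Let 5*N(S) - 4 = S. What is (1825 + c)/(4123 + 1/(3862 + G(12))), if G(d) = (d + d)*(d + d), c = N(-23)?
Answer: 40412428/91489375 ≈ 0.44172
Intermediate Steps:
N(S) = ⅘ + S/5
c = -19/5 (c = ⅘ + (⅕)*(-23) = ⅘ - 23/5 = -19/5 ≈ -3.8000)
G(d) = 4*d² (G(d) = (2*d)*(2*d) = 4*d²)
(1825 + c)/(4123 + 1/(3862 + G(12))) = (1825 - 19/5)/(4123 + 1/(3862 + 4*12²)) = 9106/(5*(4123 + 1/(3862 + 4*144))) = 9106/(5*(4123 + 1/(3862 + 576))) = 9106/(5*(4123 + 1/4438)) = 9106/(5*(18297875/4438)) = (9106/5)*(4438/18297875) = 40412428/91489375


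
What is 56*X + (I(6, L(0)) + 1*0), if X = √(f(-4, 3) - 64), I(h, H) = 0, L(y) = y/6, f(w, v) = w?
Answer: 112*I*√17 ≈ 461.79*I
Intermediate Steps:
L(y) = y/6 (L(y) = y*(⅙) = y/6)
X = 2*I*√17 (X = √(-4 - 64) = √(-68) = 2*I*√17 ≈ 8.2462*I)
56*X + (I(6, L(0)) + 1*0) = 56*(2*I*√17) + (0 + 1*0) = 112*I*√17 + (0 + 0) = 112*I*√17 + 0 = 112*I*√17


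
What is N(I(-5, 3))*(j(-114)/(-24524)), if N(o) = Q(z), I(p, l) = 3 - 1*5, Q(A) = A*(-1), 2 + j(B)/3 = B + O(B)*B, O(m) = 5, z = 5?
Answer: -5145/12262 ≈ -0.41959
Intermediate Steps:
j(B) = -6 + 18*B (j(B) = -6 + 3*(B + 5*B) = -6 + 3*(6*B) = -6 + 18*B)
Q(A) = -A
I(p, l) = -2 (I(p, l) = 3 - 5 = -2)
N(o) = -5 (N(o) = -1*5 = -5)
N(I(-5, 3))*(j(-114)/(-24524)) = -5*(-6 + 18*(-114))/(-24524) = -5*(-6 - 2052)*(-1)/24524 = -(-10290)*(-1)/24524 = -5*1029/12262 = -5145/12262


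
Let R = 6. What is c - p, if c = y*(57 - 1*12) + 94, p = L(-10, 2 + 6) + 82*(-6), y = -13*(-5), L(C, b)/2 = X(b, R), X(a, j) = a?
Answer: 3495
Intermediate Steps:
L(C, b) = 2*b
y = 65
p = -476 (p = 2*(2 + 6) + 82*(-6) = 2*8 - 492 = 16 - 492 = -476)
c = 3019 (c = 65*(57 - 1*12) + 94 = 65*(57 - 12) + 94 = 65*45 + 94 = 2925 + 94 = 3019)
c - p = 3019 - 1*(-476) = 3019 + 476 = 3495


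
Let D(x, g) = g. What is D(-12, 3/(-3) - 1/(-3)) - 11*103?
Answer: -3401/3 ≈ -1133.7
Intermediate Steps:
D(-12, 3/(-3) - 1/(-3)) - 11*103 = (3/(-3) - 1/(-3)) - 11*103 = (3*(-⅓) - 1*(-⅓)) - 1133 = (-1 + ⅓) - 1133 = -⅔ - 1133 = -3401/3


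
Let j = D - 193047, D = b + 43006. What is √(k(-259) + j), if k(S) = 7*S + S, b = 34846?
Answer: I*√117267 ≈ 342.44*I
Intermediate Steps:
D = 77852 (D = 34846 + 43006 = 77852)
k(S) = 8*S
j = -115195 (j = 77852 - 193047 = -115195)
√(k(-259) + j) = √(8*(-259) - 115195) = √(-2072 - 115195) = √(-117267) = I*√117267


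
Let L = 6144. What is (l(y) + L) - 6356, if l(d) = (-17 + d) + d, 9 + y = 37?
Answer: -173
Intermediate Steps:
y = 28 (y = -9 + 37 = 28)
l(d) = -17 + 2*d
(l(y) + L) - 6356 = ((-17 + 2*28) + 6144) - 6356 = ((-17 + 56) + 6144) - 6356 = (39 + 6144) - 6356 = 6183 - 6356 = -173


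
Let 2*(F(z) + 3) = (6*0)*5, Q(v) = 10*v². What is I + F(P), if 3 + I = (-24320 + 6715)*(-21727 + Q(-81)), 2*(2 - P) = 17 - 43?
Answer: -772560221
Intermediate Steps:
P = 15 (P = 2 - (17 - 43)/2 = 2 - ½*(-26) = 2 + 13 = 15)
F(z) = -3 (F(z) = -3 + ((6*0)*5)/2 = -3 + (0*5)/2 = -3 + (½)*0 = -3 + 0 = -3)
I = -772560218 (I = -3 + (-24320 + 6715)*(-21727 + 10*(-81)²) = -3 - 17605*(-21727 + 10*6561) = -3 - 17605*(-21727 + 65610) = -3 - 17605*43883 = -3 - 772560215 = -772560218)
I + F(P) = -772560218 - 3 = -772560221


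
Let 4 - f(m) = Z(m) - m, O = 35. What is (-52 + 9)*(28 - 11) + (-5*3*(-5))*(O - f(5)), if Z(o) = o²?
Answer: 3094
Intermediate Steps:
f(m) = 4 + m - m² (f(m) = 4 - (m² - m) = 4 + (m - m²) = 4 + m - m²)
(-52 + 9)*(28 - 11) + (-5*3*(-5))*(O - f(5)) = (-52 + 9)*(28 - 11) + (-5*3*(-5))*(35 - (4 + 5 - 1*5²)) = -43*17 + (-15*(-5))*(35 - (4 + 5 - 1*25)) = -731 + 75*(35 - (4 + 5 - 25)) = -731 + 75*(35 - 1*(-16)) = -731 + 75*(35 + 16) = -731 + 75*51 = -731 + 3825 = 3094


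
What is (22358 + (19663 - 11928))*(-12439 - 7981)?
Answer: -614499060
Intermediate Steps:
(22358 + (19663 - 11928))*(-12439 - 7981) = (22358 + 7735)*(-20420) = 30093*(-20420) = -614499060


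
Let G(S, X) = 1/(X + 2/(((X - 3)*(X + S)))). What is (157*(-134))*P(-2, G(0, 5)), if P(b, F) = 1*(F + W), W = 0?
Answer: -52595/13 ≈ -4045.8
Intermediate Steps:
G(S, X) = 1/(X + 2/((-3 + X)*(S + X))) (G(S, X) = 1/(X + 2/(((-3 + X)*(S + X)))) = 1/(X + 2*(1/((-3 + X)*(S + X)))) = 1/(X + 2/((-3 + X)*(S + X))))
P(b, F) = F (P(b, F) = 1*(F + 0) = 1*F = F)
(157*(-134))*P(-2, G(0, 5)) = (157*(-134))*((5² - 3*0 - 3*5 + 0*5)/(2 + 5³ - 3*5² + 0*5² - 3*0*5)) = -21038*(25 + 0 - 15 + 0)/(2 + 125 - 3*25 + 0*25 + 0) = -21038*10/(2 + 125 - 75 + 0 + 0) = -21038*10/52 = -10519*10/26 = -21038*5/26 = -52595/13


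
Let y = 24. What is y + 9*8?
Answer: 96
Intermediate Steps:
y + 9*8 = 24 + 9*8 = 24 + 72 = 96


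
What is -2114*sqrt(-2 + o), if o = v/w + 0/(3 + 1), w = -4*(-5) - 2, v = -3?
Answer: -1057*I*sqrt(78)/3 ≈ -3111.7*I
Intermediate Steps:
w = 18 (w = 20 - 2 = 18)
o = -1/6 (o = -3/18 + 0/(3 + 1) = -3*1/18 + 0/4 = -1/6 + 0*(1/4) = -1/6 + 0 = -1/6 ≈ -0.16667)
-2114*sqrt(-2 + o) = -2114*sqrt(-2 - 1/6) = -1057*I*sqrt(78)/3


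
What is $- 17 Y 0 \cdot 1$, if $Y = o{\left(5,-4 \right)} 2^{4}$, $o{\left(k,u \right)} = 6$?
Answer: $0$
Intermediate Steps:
$Y = 96$ ($Y = 6 \cdot 2^{4} = 6 \cdot 16 = 96$)
$- 17 Y 0 \cdot 1 = \left(-17\right) 96 \cdot 0 \cdot 1 = \left(-1632\right) 0 = 0$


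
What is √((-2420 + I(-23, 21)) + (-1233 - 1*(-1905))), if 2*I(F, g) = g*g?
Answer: I*√6110/2 ≈ 39.083*I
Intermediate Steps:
I(F, g) = g²/2 (I(F, g) = (g*g)/2 = g²/2)
√((-2420 + I(-23, 21)) + (-1233 - 1*(-1905))) = √((-2420 + (½)*21²) + (-1233 - 1*(-1905))) = √((-2420 + (½)*441) + (-1233 + 1905)) = √((-2420 + 441/2) + 672) = √(-4399/2 + 672) = √(-3055/2) = I*√6110/2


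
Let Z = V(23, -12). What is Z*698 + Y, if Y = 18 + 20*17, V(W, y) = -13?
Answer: -8716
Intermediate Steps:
Y = 358 (Y = 18 + 340 = 358)
Z = -13
Z*698 + Y = -13*698 + 358 = -9074 + 358 = -8716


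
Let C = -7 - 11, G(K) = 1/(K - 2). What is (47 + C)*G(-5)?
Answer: -29/7 ≈ -4.1429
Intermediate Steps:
G(K) = 1/(-2 + K)
C = -18
(47 + C)*G(-5) = (47 - 18)/(-2 - 5) = 29/(-7) = 29*(-1/7) = -29/7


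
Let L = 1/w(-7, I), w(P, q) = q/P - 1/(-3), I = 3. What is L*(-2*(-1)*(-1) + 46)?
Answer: -462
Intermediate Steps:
w(P, q) = ⅓ + q/P (w(P, q) = q/P - 1*(-⅓) = q/P + ⅓ = ⅓ + q/P)
L = -21/2 (L = 1/((3 + (⅓)*(-7))/(-7)) = 1/(-(3 - 7/3)/7) = 1/(-⅐*⅔) = 1/(-2/21) = -21/2 ≈ -10.500)
L*(-2*(-1)*(-1) + 46) = -21*(-2*(-1)*(-1) + 46)/2 = -21*(2*(-1) + 46)/2 = -21*(-2 + 46)/2 = -21/2*44 = -462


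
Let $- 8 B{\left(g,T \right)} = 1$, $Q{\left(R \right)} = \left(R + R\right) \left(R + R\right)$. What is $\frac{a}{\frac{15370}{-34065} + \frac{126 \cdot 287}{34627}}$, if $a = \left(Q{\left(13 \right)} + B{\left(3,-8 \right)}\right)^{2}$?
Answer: $\frac{6897091618509399}{8955411712} \approx 7.7016 \cdot 10^{5}$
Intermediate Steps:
$Q{\left(R \right)} = 4 R^{2}$ ($Q{\left(R \right)} = 2 R 2 R = 4 R^{2}$)
$B{\left(g,T \right)} = - \frac{1}{8}$ ($B{\left(g,T \right)} = \left(- \frac{1}{8}\right) 1 = - \frac{1}{8}$)
$a = \frac{29235649}{64}$ ($a = \left(4 \cdot 13^{2} - \frac{1}{8}\right)^{2} = \left(4 \cdot 169 - \frac{1}{8}\right)^{2} = \left(676 - \frac{1}{8}\right)^{2} = \left(\frac{5407}{8}\right)^{2} = \frac{29235649}{64} \approx 4.5681 \cdot 10^{5}$)
$\frac{a}{\frac{15370}{-34065} + \frac{126 \cdot 287}{34627}} = \frac{29235649}{64 \left(\frac{15370}{-34065} + \frac{126 \cdot 287}{34627}\right)} = \frac{29235649}{64 \left(15370 \left(- \frac{1}{34065}\right) + 36162 \cdot \frac{1}{34627}\right)} = \frac{29235649}{64 \left(- \frac{3074}{6813} + \frac{36162}{34627}\right)} = \frac{29235649}{64 \cdot \frac{139928308}{235913751}} = \frac{29235649}{64} \cdot \frac{235913751}{139928308} = \frac{6897091618509399}{8955411712}$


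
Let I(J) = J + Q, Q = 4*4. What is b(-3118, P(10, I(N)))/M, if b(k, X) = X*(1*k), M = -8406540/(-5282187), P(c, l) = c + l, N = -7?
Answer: -52154553709/1401090 ≈ -37224.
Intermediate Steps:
Q = 16
I(J) = 16 + J (I(J) = J + 16 = 16 + J)
M = 2802180/1760729 (M = -8406540*(-1/5282187) = 2802180/1760729 ≈ 1.5915)
b(k, X) = X*k
b(-3118, P(10, I(N)))/M = ((10 + (16 - 7))*(-3118))/(2802180/1760729) = ((10 + 9)*(-3118))*(1760729/2802180) = (19*(-3118))*(1760729/2802180) = -59242*1760729/2802180 = -52154553709/1401090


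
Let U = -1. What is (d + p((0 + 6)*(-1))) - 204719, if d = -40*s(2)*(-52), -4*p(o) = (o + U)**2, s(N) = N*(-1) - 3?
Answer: -860525/4 ≈ -2.1513e+5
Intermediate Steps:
s(N) = -3 - N (s(N) = -N - 3 = -3 - N)
p(o) = -(-1 + o)**2/4 (p(o) = -(o - 1)**2/4 = -(-1 + o)**2/4)
d = -10400 (d = -40*(-3 - 1*2)*(-52) = -40*(-3 - 2)*(-52) = -40*(-5)*(-52) = 200*(-52) = -10400)
(d + p((0 + 6)*(-1))) - 204719 = (-10400 - (-1 + (0 + 6)*(-1))**2/4) - 204719 = (-10400 - (-1 + 6*(-1))**2/4) - 204719 = (-10400 - (-1 - 6)**2/4) - 204719 = (-10400 - 1/4*(-7)**2) - 204719 = (-10400 - 1/4*49) - 204719 = (-10400 - 49/4) - 204719 = -41649/4 - 204719 = -860525/4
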